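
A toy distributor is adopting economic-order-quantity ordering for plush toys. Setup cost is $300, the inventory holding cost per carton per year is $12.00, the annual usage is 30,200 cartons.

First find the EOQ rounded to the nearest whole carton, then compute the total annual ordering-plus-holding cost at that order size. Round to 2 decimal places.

$14,745.85

EOQ = √(2DS/H) = √(2 × 30,200 × 300 / 12)
    = √(1,510,000.00) ≈ 1,228.82 → Q = 1,229 cartons
Ordering: D/Q × S = 30,200/1,229 × $300 = $7,371.85
Holding:  Q/2 × H = 1,229/2 × $12 = $7,374.00
Total = $7,371.85 + $7,374.00 = $14,745.85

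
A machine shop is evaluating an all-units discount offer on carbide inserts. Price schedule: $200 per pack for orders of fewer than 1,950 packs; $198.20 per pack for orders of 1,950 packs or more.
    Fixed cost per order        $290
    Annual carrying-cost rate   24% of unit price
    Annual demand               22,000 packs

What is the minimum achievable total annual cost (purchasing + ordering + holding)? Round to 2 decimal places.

H₁ = 24%×$200 = $48.0000;  H₂ = 24%×$198.20 = $47.5680
EOQ₁ = √(2×22,000×290/48.0000) = 515.59  (< 1,950, feasible at tier 1)
EOQ₂ = √(2×22,000×290/47.5680) = 517.93  (< 1,950 → use Q = 1,950 at tier-2 price)
TC(tier 1 (EOQ₁), Q≈515.6) = $4,424,748.33
TC(tier 2, Q≈1,950.0) = $4,410,050.59
Minimum at tier 2: $4,410,050.59

$4,410,050.59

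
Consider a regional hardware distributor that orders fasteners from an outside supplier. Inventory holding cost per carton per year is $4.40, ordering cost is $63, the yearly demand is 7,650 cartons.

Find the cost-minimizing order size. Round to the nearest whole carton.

468 cartons

Q* = √(2·D·S / H) = √(2·7,650·63 / 4.4) = √219,068.2 ≈ 468.05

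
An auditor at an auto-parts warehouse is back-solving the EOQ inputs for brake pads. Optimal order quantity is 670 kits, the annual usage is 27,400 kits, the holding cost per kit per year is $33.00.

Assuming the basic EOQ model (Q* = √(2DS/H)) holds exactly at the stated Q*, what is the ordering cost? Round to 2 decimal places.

From Q* = √(2DS/H) ⇒ Q*² = 2DS/H.
S = Q²H / (2D) = 670² × 33 / (2 × 27,400) = 270.3230

$270.32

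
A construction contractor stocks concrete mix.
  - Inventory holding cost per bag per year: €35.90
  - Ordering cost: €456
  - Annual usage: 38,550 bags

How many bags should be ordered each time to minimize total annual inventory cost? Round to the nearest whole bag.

Q* = √(2·D·S / H) = √(2·38,550·456 / 35.9) = √979,320.3 ≈ 989.61

990 bags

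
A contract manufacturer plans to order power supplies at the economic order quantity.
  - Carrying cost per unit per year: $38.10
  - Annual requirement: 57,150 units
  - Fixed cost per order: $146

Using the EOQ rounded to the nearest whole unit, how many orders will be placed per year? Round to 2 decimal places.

Optimal lot size Q* = (2 × 57,150 × $146 / $38.1)^½ ≈ 661.82 → Q = 662
Orders per year = D/Q = 57,150 / 662 = 86.329

86.33 orders per year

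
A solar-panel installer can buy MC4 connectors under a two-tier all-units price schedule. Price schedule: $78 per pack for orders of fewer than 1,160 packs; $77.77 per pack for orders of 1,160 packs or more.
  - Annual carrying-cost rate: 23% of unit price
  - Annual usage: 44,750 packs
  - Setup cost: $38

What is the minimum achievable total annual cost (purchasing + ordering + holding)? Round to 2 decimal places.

H₁ = 23%×$78 = $17.9400;  H₂ = 23%×$77.77 = $17.8871
EOQ₁ = √(2×44,750×38/17.9400) = 435.40  (< 1,160, feasible at tier 1)
EOQ₂ = √(2×44,750×38/17.8871) = 436.05  (< 1,160 → use Q = 1,160 at tier-2 price)
TC(tier 1 (EOQ₁), Q≈435.4) = $3,498,311.14
TC(tier 2, Q≈1,160.0) = $3,492,047.97
Minimum at tier 2: $3,492,047.97

$3,492,047.97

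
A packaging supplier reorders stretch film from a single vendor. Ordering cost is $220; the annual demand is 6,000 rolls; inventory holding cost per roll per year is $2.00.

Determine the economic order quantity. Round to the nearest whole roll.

EOQ = √(2DS/H) = √(2 × 6,000 × 220 / 2)
    = √(1,320,000.00) ≈ 1,148.91

1,149 rolls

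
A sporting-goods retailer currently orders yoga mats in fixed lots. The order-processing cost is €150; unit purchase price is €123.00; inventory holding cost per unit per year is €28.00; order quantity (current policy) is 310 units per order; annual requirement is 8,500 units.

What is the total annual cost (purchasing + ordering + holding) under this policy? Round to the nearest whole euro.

Ordering: D/Q × S = 8,500/310 × €150 = €4,112.90
Holding:  Q/2 × H = 310/2 × €28 = €4,340.00
Purchase cost = D·C = 8,500 × 123 = €1,045,500.00
Total = €4,112.90 + €4,340.00 + €1,045,500.00 = €1,053,952.90

€1,053,953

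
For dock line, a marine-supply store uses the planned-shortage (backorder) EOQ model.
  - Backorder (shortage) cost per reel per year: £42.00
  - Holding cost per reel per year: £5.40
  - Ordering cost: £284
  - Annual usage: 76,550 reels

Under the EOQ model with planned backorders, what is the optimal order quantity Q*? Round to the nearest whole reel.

Q* = √(2DS/H) · √((H + b)/b)
   = √(2 × 76,550 × 284 / 5.4) · √((5.4 + 42) / 42)
   = 2,837.592 × 1.0623 ≈ 3,014.49

3,014 reels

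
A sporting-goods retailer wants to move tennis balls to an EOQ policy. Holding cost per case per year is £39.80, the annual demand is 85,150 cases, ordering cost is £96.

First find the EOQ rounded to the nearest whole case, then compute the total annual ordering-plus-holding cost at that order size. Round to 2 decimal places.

Optimal lot size Q* = (2 × 85,150 × £96 / £39.8)^½ ≈ 640.92 → Q = 641 cases
Orders/yr = 85,150/641 = 132.839; ordering cost = 132.839 × £96 = £12,752.57
Average inventory = 641/2 = 320.5; holding cost = 320.5 × £39.8 = £12,755.90
Total = £12,752.57 + £12,755.90 = £25,508.47

£25,508.47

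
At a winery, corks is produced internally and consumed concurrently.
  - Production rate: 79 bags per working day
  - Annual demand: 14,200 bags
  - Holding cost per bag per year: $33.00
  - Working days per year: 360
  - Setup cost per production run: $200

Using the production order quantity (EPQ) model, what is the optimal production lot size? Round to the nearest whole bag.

586 bags

d = 14,200/360 = 39.4444 bags/day;  effective holding cost H(1 − d/p) = 33·(1 − 39.4444/79) = 16.52321
Q* = √(2DS / H_eff) = √(2·14,200·200 / 16.52321) ≈ 586.31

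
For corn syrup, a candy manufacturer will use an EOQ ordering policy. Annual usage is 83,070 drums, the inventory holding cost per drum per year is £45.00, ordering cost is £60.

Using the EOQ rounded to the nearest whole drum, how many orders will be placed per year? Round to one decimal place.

176.4 orders per year

2DS/H = 2·83,070·60/45 = 221,520.00
EOQ = √221,520.00 ≈ 470.66 → Q = 471
Orders per year = D/Q = 83,070 / 471 = 176.369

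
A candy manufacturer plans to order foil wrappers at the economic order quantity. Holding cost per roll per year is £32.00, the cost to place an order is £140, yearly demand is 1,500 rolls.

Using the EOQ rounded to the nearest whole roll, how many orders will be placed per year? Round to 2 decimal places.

Q* = √(2·D·S / H) = √(2·1,500·140 / 32) = √13,125.0 ≈ 114.56 → Q = 115
N = D/Q = 1,500/115 ≈ 13.043 orders/yr

13.04 orders per year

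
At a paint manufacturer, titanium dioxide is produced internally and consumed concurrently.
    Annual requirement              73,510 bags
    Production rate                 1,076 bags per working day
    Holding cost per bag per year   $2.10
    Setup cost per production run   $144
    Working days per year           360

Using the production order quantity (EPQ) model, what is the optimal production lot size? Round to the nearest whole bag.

3,527 bags

Daily demand d = 73,510/360 = 204.194; p = 1076; 1 − d/p = 0.81023
EPQ = √(2DS / (H(1 − d/p)))
    = √(2 × 73,510 × 144 / (2.1 × 0.81023)) ≈ 3,527.41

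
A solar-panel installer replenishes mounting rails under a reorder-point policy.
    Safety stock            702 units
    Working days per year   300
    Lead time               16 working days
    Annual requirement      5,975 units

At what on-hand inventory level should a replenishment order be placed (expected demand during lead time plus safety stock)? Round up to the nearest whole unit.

1,021 units

Daily demand d = 5,975 / 300 = 19.917 units/day
Demand during lead time = 19.917 × 16 = 318.67
Reorder point = 318.67 + 702 = 1,020.67 → round up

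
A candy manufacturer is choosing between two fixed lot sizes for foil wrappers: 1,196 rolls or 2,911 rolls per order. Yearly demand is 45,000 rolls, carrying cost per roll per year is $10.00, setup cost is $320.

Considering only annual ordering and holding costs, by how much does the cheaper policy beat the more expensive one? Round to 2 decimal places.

TC(Q) = (D/Q)S + (Q/2)H
TC(1,196) = (45,000/1,196)×320 + (1,196/2)×10 = $18,020.13
TC(2,911) = (45,000/2,911)×320 + (2,911/2)×10 = $19,501.75
Cheaper: Q = 1,196.  Difference = $1,481.62

$1,481.62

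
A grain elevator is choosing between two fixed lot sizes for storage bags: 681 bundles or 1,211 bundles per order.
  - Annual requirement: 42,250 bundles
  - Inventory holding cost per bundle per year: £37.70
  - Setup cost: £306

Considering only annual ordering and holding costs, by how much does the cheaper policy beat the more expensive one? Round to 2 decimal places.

TC(Q) = (D/Q)S + (Q/2)H
TC(681) = (42,250/681)×306 + (681/2)×37.7 = £31,821.43
TC(1,211) = (42,250/1,211)×306 + (1,211/2)×37.7 = £33,503.24
Cheaper: Q = 681.  Difference = £1,681.81

£1,681.81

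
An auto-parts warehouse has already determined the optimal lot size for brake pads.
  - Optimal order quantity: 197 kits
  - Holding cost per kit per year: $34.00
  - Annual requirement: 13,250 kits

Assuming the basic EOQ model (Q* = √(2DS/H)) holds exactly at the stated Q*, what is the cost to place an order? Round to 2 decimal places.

Since Q* = (2DS/H)^½, squaring gives Q*²·H = 2DS.
S = Q²H / (2D) = 197² × 34 / (2 × 13,250) = 49.7927

$49.79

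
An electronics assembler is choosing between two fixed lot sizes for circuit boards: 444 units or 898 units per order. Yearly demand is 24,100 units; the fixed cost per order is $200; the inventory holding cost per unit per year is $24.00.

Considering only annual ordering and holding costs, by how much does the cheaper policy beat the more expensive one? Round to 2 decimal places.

TC(Q) = (D/Q)S + (Q/2)H
TC(444) = (24,100/444)×200 + (444/2)×24 = $16,183.86
TC(898) = (24,100/898)×200 + (898/2)×24 = $16,143.48
|ΔTC| = |$16,183.86 − $16,143.48| = $40.37

$40.37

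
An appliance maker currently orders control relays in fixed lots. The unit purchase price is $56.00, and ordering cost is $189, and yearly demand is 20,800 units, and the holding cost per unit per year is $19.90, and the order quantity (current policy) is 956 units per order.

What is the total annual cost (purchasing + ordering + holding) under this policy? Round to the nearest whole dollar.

$1,178,424

Orders/yr = 20,800/956 = 21.757; ordering cost = 21.757 × $189 = $4,112.13
Average inventory = 956/2 = 478; holding cost = 478 × $19.9 = $9,512.20
Purchase cost = D·C = 20,800 × 56 = $1,164,800.00
Total = $4,112.13 + $9,512.20 + $1,164,800.00 = $1,178,424.33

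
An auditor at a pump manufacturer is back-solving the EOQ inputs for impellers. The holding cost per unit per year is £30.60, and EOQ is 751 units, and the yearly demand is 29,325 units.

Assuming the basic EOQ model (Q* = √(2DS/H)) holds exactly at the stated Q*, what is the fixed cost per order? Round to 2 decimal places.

£294.26

EOQ relation: Q² = 2DS/H, so rearrange for the unknown.
S = Q²H / (2D) = 751² × 30.6 / (2 × 29,325) = 294.2614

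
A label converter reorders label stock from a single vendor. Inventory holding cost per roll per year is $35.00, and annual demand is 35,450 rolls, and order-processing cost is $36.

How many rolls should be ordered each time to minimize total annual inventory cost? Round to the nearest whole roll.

2DS/H = 2·35,450·36/35 = 72,925.71
EOQ = √72,925.71 ≈ 270.05

270 rolls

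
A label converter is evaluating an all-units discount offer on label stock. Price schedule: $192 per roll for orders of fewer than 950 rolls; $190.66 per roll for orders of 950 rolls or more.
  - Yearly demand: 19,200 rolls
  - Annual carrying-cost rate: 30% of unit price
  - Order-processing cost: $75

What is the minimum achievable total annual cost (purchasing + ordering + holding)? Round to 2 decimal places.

H₁ = 30%×$192 = $57.6000;  H₂ = 30%×$190.66 = $57.1980
EOQ₁ = √(2×19,200×75/57.6000) = 223.61  (< 950, feasible at tier 1)
EOQ₂ = √(2×19,200×75/57.1980) = 224.39  (< 950 → use Q = 950 at tier-2 price)
TC(tier 1 (EOQ₁), Q≈223.6) = $3,699,279.75
TC(tier 2, Q≈950.0) = $3,689,356.84
Minimum at tier 2: $3,689,356.84

$3,689,356.84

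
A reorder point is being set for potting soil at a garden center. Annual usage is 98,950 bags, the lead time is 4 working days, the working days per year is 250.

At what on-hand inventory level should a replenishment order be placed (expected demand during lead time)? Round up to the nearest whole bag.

1,584 bags

Daily demand d = 98,950 / 250 = 395.800 bags/day
Demand during lead time = 395.800 × 4 = 1,583.20
Reorder point = 1,583.20 → round up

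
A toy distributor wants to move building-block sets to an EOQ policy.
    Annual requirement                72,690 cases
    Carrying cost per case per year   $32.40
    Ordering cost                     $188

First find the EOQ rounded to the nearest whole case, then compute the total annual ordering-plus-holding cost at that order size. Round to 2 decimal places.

$29,758.01

2DS/H = 2·72,690·188/32.4 = 843,562.96
EOQ = √843,562.96 ≈ 918.46 → Q = 918 cases
Ordering: D/Q × S = 72,690/918 × $188 = $14,886.41
Holding:  Q/2 × H = 918/2 × $32.4 = $14,871.60
Total = $14,886.41 + $14,871.60 = $29,758.01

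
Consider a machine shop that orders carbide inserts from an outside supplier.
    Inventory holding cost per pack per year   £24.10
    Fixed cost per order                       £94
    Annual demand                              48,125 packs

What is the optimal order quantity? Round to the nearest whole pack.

613 packs

2DS/H = 2·48,125·94/24.1 = 375,414.94
EOQ = √375,414.94 ≈ 612.71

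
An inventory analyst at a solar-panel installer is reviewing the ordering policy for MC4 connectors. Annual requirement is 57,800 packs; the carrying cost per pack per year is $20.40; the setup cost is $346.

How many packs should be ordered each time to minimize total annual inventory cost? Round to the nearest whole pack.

1,400 packs

Q* = √(2·D·S / H) = √(2·57,800·346 / 20.4) = √1,960,666.7 ≈ 1,400.24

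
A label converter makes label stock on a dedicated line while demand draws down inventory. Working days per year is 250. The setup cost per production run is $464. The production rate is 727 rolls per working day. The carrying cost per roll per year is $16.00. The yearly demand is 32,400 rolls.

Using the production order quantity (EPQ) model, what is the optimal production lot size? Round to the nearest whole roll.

1,512 rolls

d = 32,400/250 = 129.6000 rolls/day;  effective holding cost H(1 − d/p) = 16·(1 − 129.6000/727) = 13.14773
Q* = √(2DS / H_eff) = √(2·32,400·464 / 13.14773) ≈ 1,512.24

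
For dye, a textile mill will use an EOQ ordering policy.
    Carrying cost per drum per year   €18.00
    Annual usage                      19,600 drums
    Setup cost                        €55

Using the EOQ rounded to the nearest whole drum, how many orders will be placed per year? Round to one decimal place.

56.6 orders per year

Optimal lot size Q* = (2 × 19,600 × €55 / €18)^½ ≈ 346.09 → Q = 346
N = D/Q = 19,600/346 ≈ 56.647 orders/yr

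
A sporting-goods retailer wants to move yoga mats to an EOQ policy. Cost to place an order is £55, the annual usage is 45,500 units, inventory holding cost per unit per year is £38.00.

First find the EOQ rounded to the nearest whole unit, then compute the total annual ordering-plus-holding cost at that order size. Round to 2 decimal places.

Optimal lot size Q* = (2 × 45,500 × £55 / £38)^½ ≈ 362.92 → Q = 363 units
Orders/yr = 45,500/363 = 125.344; ordering cost = 125.344 × £55 = £6,893.94
Average inventory = 363/2 = 181.5; holding cost = 181.5 × £38 = £6,897.00
Total = £6,893.94 + £6,897.00 = £13,790.94

£13,790.94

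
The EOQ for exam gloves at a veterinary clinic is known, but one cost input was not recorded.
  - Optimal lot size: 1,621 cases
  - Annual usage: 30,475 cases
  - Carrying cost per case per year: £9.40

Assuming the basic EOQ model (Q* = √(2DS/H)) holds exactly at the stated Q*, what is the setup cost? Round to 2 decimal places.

£405.25

EOQ relation: Q² = 2DS/H, so rearrange for the unknown.
S = Q²H / (2D) = 1,621² × 9.4 / (2 × 30,475) = 405.2473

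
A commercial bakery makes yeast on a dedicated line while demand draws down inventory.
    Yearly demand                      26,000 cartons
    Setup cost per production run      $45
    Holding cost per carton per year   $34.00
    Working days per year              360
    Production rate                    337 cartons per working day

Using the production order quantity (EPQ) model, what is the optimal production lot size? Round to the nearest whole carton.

296 cartons

d = 26,000/360 = 72.2222 cartons/day;  effective holding cost H(1 − d/p) = 34·(1 − 72.2222/337) = 26.71348
Q* = √(2DS / H_eff) = √(2·26,000·45 / 26.71348) ≈ 295.97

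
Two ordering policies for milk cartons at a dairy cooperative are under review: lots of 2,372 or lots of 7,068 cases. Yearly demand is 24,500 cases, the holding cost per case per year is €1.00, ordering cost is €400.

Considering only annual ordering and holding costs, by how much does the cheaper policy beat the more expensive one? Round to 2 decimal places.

€397.00

Annual cost at Q: ordering D·S/Q plus holding Q·H/2.
TC(2,372) = (24,500/2,372)×400 + (2,372/2)×1 = €5,317.53
TC(7,068) = (24,500/7,068)×400 + (7,068/2)×1 = €4,920.53
Lots of 7,068 are cheaper by €397.00.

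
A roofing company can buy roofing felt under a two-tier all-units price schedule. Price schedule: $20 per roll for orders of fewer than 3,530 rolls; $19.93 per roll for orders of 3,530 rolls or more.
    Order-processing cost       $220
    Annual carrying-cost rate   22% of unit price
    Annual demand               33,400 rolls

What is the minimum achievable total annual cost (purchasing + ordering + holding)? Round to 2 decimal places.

H₁ = 22%×$20 = $4.4000;  H₂ = 22%×$19.93 = $4.3846
EOQ₁ = √(2×33,400×220/4.4000) = 1,827.57  (< 3,530, feasible at tier 1)
EOQ₂ = √(2×33,400×220/4.3846) = 1,830.77  (< 3,530 → use Q = 3,530 at tier-2 price)
TC(tier 1 (EOQ₁), Q≈1,827.6) = $676,041.29
TC(tier 2, Q≈3,530.0) = $675,482.41
Minimum at tier 2: $675,482.41

$675,482.41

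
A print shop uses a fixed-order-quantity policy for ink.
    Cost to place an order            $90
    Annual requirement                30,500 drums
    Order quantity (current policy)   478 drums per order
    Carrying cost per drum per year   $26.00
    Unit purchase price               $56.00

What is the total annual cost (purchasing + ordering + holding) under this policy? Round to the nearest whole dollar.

$1,719,957

Ordering: D/Q × S = 30,500/478 × $90 = $5,742.68
Holding:  Q/2 × H = 478/2 × $26 = $6,214.00
Purchase cost = D·C = 30,500 × 56 = $1,708,000.00
Total = $5,742.68 + $6,214.00 + $1,708,000.00 = $1,719,956.68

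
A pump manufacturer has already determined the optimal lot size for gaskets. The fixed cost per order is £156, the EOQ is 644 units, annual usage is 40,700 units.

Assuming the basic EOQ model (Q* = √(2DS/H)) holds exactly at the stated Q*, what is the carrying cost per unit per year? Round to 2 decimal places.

From Q* = √(2DS/H) ⇒ Q*² = 2DS/H.
H = 2DS / Q² = 2 × 40,700 × 156 / 644² = 30.6180

£30.62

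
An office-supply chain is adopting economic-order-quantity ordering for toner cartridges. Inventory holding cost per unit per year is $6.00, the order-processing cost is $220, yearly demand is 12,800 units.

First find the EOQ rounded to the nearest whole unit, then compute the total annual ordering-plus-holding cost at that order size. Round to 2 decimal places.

EOQ = √(2DS/H) = √(2 × 12,800 × 220 / 6)
    = √(938,666.67) ≈ 968.85 → Q = 969 units
Orders/yr = 12,800/969 = 13.209; ordering cost = 13.209 × $220 = $2,906.09
Average inventory = 969/2 = 484.5; holding cost = 484.5 × $6 = $2,907.00
Total = $2,906.09 + $2,907.00 = $5,813.09

$5,813.09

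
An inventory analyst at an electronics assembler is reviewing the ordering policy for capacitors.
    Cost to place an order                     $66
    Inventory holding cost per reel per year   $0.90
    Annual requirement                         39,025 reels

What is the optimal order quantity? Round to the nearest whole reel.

2,392 reels

Optimal lot size Q* = (2 × 39,025 × $66 / $0.9)^½ ≈ 2,392.42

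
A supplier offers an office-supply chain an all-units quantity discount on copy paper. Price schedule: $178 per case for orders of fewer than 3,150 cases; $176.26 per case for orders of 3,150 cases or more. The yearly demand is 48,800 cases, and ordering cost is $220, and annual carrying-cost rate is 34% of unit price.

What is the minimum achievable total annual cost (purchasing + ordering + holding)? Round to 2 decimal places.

H₁ = 34%×$178 = $60.5200;  H₂ = 34%×$176.26 = $59.9284
EOQ₁ = √(2×48,800×220/60.5200) = 595.64  (< 3,150, feasible at tier 1)
EOQ₂ = √(2×48,800×220/59.9284) = 598.58  (< 3,150 → use Q = 3,150 at tier-2 price)
TC(tier 1 (EOQ₁), Q≈595.6) = $8,722,448.38
TC(tier 2, Q≈3,150.0) = $8,699,283.48
Minimum at tier 2: $8,699,283.48

$8,699,283.48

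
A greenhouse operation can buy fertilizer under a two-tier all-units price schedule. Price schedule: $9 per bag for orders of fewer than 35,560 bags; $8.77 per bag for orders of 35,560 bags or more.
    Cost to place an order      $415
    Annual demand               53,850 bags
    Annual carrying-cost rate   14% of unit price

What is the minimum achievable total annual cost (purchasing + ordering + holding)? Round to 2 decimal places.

H₁ = 14%×$9 = $1.2600;  H₂ = 14%×$8.77 = $1.2278
EOQ₁ = √(2×53,850×415/1.2600) = 5,955.89  (< 35,560, feasible at tier 1)
EOQ₂ = √(2×53,850×415/1.2278) = 6,033.48  (< 35,560 → use Q = 35,560 at tier-2 price)
TC(tier 1 (EOQ₁), Q≈5,955.9) = $492,154.42
TC(tier 2, Q≈35,560.0) = $494,723.24
Minimum at tier 1 (EOQ₁): $492,154.42

$492,154.42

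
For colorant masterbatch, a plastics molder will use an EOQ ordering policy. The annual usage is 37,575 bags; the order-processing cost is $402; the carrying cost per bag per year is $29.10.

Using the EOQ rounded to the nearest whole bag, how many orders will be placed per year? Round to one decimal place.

36.9 orders per year

EOQ = √(2DS/H) = √(2 × 37,575 × 402 / 29.1)
    = √(1,038,154.64) ≈ 1,018.90 → Q = 1,019
N = D/Q = 37,575/1,019 ≈ 36.874 orders/yr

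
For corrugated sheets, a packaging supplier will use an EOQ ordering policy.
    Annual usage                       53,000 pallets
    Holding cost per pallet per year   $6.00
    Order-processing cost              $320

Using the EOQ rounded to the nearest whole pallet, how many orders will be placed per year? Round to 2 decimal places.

Optimal lot size Q* = (2 × 53,000 × $320 / $6)^½ ≈ 2,377.67 → Q = 2,378
N = D/Q = 53,000/2,378 ≈ 22.288 orders/yr

22.29 orders per year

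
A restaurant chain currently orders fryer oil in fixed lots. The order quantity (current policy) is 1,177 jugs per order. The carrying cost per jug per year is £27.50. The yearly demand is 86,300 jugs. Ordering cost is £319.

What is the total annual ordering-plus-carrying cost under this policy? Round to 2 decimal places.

Ordering: D/Q × S = 86,300/1,177 × £319 = £23,389.72
Holding:  Q/2 × H = 1,177/2 × £27.5 = £16,183.75
Total = £23,389.72 + £16,183.75 = £39,573.47

£39,573.47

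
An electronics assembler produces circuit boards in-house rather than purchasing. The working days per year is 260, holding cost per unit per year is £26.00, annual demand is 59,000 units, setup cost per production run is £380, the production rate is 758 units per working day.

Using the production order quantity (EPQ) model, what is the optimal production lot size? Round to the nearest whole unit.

1,569 units

Daily demand d = 59,000/260 = 226.923; p = 758; 1 − d/p = 0.70063
EPQ = √(2DS / (H(1 − d/p)))
    = √(2 × 59,000 × 380 / (26 × 0.70063)) ≈ 1,568.92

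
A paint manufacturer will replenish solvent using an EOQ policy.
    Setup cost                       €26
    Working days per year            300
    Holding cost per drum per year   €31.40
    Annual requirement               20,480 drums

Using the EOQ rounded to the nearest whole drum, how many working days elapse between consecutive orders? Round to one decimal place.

2.7 days

EOQ = √(2DS/H) = √(2 × 20,480 × 26 / 31.4)
    = √(33,915.92) ≈ 184.16 → Q = 184 drums
Cycle time = (working days × Q)/D = (300 × 184) / 20,480 = 2.695 days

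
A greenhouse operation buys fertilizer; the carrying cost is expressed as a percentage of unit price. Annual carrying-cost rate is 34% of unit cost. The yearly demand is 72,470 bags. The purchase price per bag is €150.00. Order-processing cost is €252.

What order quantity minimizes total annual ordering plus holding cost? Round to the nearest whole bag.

846 bags

H = i·C = 0.34 × €150 = €51.0000 per bag-year
2DS/H = 2·72,470·252/51 = 716,174.12
EOQ = √716,174.12 ≈ 846.27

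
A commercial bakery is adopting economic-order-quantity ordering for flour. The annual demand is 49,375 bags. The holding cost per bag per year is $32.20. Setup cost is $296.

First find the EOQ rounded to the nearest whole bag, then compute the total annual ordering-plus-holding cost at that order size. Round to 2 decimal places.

$30,679.08

2DS/H = 2·49,375·296/32.2 = 907,763.98
EOQ = √907,763.98 ≈ 952.77 → Q = 953 bags
Ordering: D/Q × S = 49,375/953 × $296 = $15,335.78
Holding:  Q/2 × H = 953/2 × $32.2 = $15,343.30
Total = $15,335.78 + $15,343.30 = $30,679.08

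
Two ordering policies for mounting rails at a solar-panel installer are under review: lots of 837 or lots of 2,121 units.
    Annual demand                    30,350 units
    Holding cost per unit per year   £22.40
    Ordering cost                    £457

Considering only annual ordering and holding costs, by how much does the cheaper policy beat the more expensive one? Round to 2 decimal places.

For each Q, cost = (D/Q)·S + (Q/2)·H.
TC(837) = (30,350/837)×457 + (837/2)×22.4 = £25,945.43
TC(2,121) = (30,350/2,121)×457 + (2,121/2)×22.4 = £30,294.54
Cheaper: Q = 837.  Difference = £4,349.12

£4,349.12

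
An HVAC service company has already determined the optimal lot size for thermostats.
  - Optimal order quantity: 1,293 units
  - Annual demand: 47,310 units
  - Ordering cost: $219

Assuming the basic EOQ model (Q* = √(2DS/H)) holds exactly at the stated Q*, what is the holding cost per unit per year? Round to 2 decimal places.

$12.39

EOQ relation: Q² = 2DS/H, so rearrange for the unknown.
H = 2DS / Q² = 2 × 47,310 × 219 / 1,293² = 12.3945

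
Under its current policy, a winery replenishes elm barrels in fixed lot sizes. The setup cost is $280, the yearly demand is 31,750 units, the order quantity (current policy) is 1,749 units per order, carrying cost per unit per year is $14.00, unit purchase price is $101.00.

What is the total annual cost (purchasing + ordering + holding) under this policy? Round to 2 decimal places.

$3,224,075.90

Ordering: D/Q × S = 31,750/1,749 × $280 = $5,082.90
Holding:  Q/2 × H = 1,749/2 × $14 = $12,243.00
Purchase cost = D·C = 31,750 × 101 = $3,206,750.00
Total = $5,082.90 + $12,243.00 + $3,206,750.00 = $3,224,075.90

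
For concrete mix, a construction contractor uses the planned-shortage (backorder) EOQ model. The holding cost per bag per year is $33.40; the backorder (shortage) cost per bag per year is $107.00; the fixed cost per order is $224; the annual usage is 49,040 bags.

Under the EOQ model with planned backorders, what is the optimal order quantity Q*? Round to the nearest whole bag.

929 bags

Q* = √(2DS/H) · √((H + b)/b)
   = √(2 × 49,040 × 224 / 33.4) · √((33.4 + 107) / 107)
   = 811.038 × 1.1455 ≈ 929.04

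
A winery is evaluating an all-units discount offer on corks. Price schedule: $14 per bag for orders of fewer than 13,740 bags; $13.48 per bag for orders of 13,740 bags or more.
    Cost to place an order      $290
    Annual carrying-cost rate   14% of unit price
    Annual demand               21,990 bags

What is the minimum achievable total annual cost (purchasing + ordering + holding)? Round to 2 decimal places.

$309,854.39

H₁ = 14%×$14 = $1.9600;  H₂ = 14%×$13.48 = $1.8872
EOQ₁ = √(2×21,990×290/1.9600) = 2,550.93  (< 13,740, feasible at tier 1)
EOQ₂ = √(2×21,990×290/1.8872) = 2,599.67  (< 13,740 → use Q = 13,740 at tier-2 price)
TC(tier 1 (EOQ₁), Q≈2,550.9) = $312,859.82
TC(tier 2, Q≈13,740.0) = $309,854.39
Minimum at tier 2: $309,854.39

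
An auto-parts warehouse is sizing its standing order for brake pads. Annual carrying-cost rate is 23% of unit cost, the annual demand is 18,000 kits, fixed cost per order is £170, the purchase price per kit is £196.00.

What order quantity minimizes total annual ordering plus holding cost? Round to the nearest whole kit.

H = i·C = 0.23 × £196 = £45.0800 per kit-year
Optimal lot size Q* = (2 × 18,000 × £170 / £45.08)^½ ≈ 368.45

368 kits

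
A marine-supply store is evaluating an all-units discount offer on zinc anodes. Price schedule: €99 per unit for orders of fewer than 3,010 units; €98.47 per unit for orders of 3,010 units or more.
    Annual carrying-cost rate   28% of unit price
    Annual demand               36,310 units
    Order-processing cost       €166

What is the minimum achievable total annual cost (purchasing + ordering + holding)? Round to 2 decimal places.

H₁ = 28%×€99 = €27.7200;  H₂ = 28%×€98.47 = €27.5716
EOQ₁ = √(2×36,310×166/27.7200) = 659.46  (< 3,010, feasible at tier 1)
EOQ₂ = √(2×36,310×166/27.5716) = 661.23  (< 3,010 → use Q = 3,010 at tier-2 price)
TC(tier 1 (EOQ₁), Q≈659.5) = €3,612,970.11
TC(tier 2, Q≈3,010.0) = €3,618,943.44
Minimum at tier 1 (EOQ₁): €3,612,970.11

€3,612,970.11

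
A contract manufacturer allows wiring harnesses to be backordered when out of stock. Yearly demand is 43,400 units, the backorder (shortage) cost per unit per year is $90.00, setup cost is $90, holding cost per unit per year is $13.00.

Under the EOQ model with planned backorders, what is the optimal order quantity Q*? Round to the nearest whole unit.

829 units

Basic EOQ = √(2·43,400·90/13) = 775.192
Backorder adjustment √((H+b)/b) = √((13+90)/90) = 1.0698
Q* = 775.192 × 1.0698 ≈ 829.29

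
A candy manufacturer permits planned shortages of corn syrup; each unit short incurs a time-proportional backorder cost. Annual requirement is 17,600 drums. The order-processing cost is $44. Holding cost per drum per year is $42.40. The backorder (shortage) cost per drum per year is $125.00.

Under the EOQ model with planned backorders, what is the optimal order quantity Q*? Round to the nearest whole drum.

221 drums

Basic EOQ = √(2·17,600·44/42.4) = 191.124
Backorder adjustment √((H+b)/b) = √((42.4+125)/125) = 1.1572
Q* = 191.124 × 1.1572 ≈ 221.18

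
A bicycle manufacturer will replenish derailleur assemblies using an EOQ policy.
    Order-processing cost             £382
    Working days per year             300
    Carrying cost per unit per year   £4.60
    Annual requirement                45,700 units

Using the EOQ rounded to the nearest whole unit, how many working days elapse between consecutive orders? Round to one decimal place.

18.1 days

2DS/H = 2·45,700·382/4.6 = 7,590,173.91
EOQ = √7,590,173.91 ≈ 2,755.03 → Q = 2,755 units
Cycle time = (working days × Q)/D = (300 × 2,755) / 45,700 = 18.085 days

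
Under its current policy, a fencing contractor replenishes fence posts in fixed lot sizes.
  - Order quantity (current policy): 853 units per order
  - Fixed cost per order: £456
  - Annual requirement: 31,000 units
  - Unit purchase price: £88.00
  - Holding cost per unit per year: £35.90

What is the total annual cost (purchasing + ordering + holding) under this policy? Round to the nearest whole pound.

Orders/yr = 31,000/853 = 36.342; ordering cost = 36.342 × £456 = £16,572.10
Average inventory = 853/2 = 426.5; holding cost = 426.5 × £35.9 = £15,311.35
Purchase cost = D·C = 31,000 × 88 = £2,728,000.00
Total = £16,572.10 + £15,311.35 + £2,728,000.00 = £2,759,883.45

£2,759,883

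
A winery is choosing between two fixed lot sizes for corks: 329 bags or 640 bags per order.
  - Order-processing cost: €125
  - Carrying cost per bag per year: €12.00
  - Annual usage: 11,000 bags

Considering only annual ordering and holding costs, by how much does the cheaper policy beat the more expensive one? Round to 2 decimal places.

€164.89

For each Q, cost = (D/Q)·S + (Q/2)·H.
TC(329) = (11,000/329)×125 + (329/2)×12 = €6,153.33
TC(640) = (11,000/640)×125 + (640/2)×12 = €5,988.44
Cheaper: Q = 640.  Difference = €164.89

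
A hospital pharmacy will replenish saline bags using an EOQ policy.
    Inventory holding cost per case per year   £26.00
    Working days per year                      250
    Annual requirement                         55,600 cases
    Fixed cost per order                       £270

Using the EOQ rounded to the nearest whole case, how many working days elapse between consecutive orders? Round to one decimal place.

4.8 days

Optimal lot size Q* = (2 × 55,600 × £270 / £26)^½ ≈ 1,074.60 → Q = 1,075 cases
Cycle time = (working days × Q)/D = (250 × 1,075) / 55,600 = 4.834 days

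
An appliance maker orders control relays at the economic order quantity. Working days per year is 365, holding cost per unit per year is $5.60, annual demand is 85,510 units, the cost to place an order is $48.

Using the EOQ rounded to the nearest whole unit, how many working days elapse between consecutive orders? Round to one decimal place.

5.2 days

Optimal lot size Q* = (2 × 85,510 × $48 / $5.6)^½ ≈ 1,210.74 → Q = 1,211 units
T = Q/D × 365 days = 1,211/85,510 × 365 = 5.169 days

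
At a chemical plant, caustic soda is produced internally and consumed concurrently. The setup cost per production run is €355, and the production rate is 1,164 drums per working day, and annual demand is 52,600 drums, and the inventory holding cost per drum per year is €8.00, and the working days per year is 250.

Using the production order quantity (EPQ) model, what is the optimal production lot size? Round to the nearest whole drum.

Daily demand d = 52,600/250 = 210.400; p = 1164; 1 − d/p = 0.81924
EPQ = √(2DS / (H(1 − d/p)))
    = √(2 × 52,600 × 355 / (8 × 0.81924)) ≈ 2,387.10

2,387 drums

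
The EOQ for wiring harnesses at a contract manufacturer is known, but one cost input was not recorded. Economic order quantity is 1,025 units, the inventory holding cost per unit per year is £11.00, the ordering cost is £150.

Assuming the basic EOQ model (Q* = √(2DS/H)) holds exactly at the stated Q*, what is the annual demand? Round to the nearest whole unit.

Since Q* = (2DS/H)^½, squaring gives Q*²·H = 2DS.
D = Q²H / (2S) = 1,025² × 11 / (2 × 150) = 38,522.92

38,523 units per year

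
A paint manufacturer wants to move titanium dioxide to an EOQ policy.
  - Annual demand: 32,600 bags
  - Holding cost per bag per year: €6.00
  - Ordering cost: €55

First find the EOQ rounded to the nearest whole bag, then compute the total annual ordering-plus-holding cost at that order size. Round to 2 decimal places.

€4,638.53

EOQ = √(2DS/H) = √(2 × 32,600 × 55 / 6)
    = √(597,666.67) ≈ 773.09 → Q = 773 bags
Orders/yr = 32,600/773 = 42.173; ordering cost = 42.173 × €55 = €2,319.53
Average inventory = 773/2 = 386.5; holding cost = 386.5 × €6 = €2,319.00
Total = €2,319.53 + €2,319.00 = €4,638.53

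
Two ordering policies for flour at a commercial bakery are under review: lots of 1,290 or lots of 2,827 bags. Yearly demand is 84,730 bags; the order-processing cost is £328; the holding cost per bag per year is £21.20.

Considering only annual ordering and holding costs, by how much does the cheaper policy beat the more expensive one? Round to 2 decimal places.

£4,579.17

TC(Q) = (D/Q)S + (Q/2)H
TC(1,290) = (84,730/1,290)×328 + (1,290/2)×21.2 = £35,217.75
TC(2,827) = (84,730/2,827)×328 + (2,827/2)×21.2 = £39,796.92
Lots of 1,290 are cheaper by £4,579.17.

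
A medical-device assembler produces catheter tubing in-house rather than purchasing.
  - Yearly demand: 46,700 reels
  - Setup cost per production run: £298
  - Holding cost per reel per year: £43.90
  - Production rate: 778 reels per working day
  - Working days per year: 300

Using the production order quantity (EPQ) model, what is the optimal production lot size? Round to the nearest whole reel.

890 reels

d = 46,700/300 = 155.6667 reels/day;  effective holding cost H(1 − d/p) = 43.9·(1 − 155.6667/778) = 35.11624
Q* = √(2DS / H_eff) = √(2·46,700·298 / 35.11624) ≈ 890.28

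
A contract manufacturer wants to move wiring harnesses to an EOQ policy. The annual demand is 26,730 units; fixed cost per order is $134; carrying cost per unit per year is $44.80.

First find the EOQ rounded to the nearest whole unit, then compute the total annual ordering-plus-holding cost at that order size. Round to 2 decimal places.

$17,914.55

2DS/H = 2·26,730·134/44.8 = 159,902.68
EOQ = √159,902.68 ≈ 399.88 → Q = 400 units
Orders/yr = 26,730/400 = 66.825; ordering cost = 66.825 × $134 = $8,954.55
Average inventory = 400/2 = 200; holding cost = 200 × $44.8 = $8,960.00
Total = $8,954.55 + $8,960.00 = $17,914.55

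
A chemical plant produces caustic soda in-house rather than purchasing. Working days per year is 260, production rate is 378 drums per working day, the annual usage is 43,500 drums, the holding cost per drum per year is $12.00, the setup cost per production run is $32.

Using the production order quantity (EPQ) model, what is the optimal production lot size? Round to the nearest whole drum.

Daily demand d = 43,500/260 = 167.308; p = 378; 1 − d/p = 0.55739
EPQ = √(2DS / (H(1 − d/p)))
    = √(2 × 43,500 × 32 / (12 × 0.55739)) ≈ 645.16

645 drums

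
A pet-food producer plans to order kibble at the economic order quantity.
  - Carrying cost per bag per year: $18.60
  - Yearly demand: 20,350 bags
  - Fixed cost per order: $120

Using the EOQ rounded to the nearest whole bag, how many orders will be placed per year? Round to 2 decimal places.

39.75 orders per year

2DS/H = 2·20,350·120/18.6 = 262,580.65
EOQ = √262,580.65 ≈ 512.43 → Q = 512
Orders per year = D/Q = 20,350 / 512 = 39.746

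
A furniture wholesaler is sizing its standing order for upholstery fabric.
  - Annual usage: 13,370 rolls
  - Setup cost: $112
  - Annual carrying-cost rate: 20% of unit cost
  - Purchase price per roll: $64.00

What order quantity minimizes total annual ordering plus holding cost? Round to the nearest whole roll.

Carrying cost H = $64 × 20% = $12.8000/roll/yr
2DS/H = 2·13,370·112/12.8 = 233,975.00
EOQ = √233,975.00 ≈ 483.71

484 rolls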